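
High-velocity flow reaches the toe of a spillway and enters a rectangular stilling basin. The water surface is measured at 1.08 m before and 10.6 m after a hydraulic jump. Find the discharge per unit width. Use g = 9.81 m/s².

For a rectangular channel the momentum equation gives q² = ½·g·y₁·y₂·(y₁ + y₂) = ½×9.81×1.08×10.6×11.7 = 656.
q = √656 = 25.6 m²/s.

q = 25.6 m²/s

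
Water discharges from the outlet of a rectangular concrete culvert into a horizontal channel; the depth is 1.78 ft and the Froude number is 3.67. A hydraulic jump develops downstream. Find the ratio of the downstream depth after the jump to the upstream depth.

Fr₁ = 3.67 (given).
By Bélanger, y₂/y₁ = ½[√(1 + 8Fr₁²) − 1] = ½[√108.8 − 1] = 4.71.

y₂/y₁ = 4.71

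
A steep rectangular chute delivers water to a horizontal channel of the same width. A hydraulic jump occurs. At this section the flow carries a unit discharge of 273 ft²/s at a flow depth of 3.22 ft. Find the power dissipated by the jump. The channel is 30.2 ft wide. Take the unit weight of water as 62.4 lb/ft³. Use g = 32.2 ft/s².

P = 72605 hp

V₁ = q/y₁ = 273/3.22 = 84.8 ft/s. Fr₁ = V₁/√(g·y₁) = 84.8/√(32.2×3.22) = 8.33.
By Bélanger, y₂/y₁ = ½[√(1 + 8Fr₁²) − 1] = ½[√555.6 − 1] = 11.3.
y₂ = 11.3 × 3.22 = 36.3 ft.
V₂ = q/y₂ = 273/36.3 = 7.51 ft/s. E₁ = y₁ + V₁²/2g = 115 ft; E₂ = y₂ + V₂²/2g = 37.2 ft. ΔE = E₁ − E₂ = 77.6 ft.
Q = q·b = 273 × 30.2 = 8245 cfs. P = γ·Q·ΔE/550 = 62.4 × 8245 × 77.6 / 550 = 72605 hp.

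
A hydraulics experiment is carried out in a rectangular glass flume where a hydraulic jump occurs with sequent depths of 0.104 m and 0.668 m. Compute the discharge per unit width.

q = 0.513 m²/s

For a rectangular channel the momentum equation gives q² = ½·g·y₁·y₂·(y₁ + y₂) = ½×9.81×0.104×0.668×0.772 = 0.263.
q = √0.263 = 0.513 m²/s.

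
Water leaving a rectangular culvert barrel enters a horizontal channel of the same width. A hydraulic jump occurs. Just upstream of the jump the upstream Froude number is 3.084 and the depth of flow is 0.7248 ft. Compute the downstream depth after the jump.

Fr₁ = 3.084 (given).
Sequent-depth ratio: y₂/y₁ = ½[√(1 + 8Fr₁²) − 1] = ½[√77.088 − 1] = 3.890.
y₂ = 3.890 × 0.7248 = 2.819 ft.

y₂ = 2.819 ft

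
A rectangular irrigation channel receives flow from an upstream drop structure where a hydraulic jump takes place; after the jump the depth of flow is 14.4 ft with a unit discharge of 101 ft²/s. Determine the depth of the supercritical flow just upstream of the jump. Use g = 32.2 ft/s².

V₂ = q/y₂ = 101/14.4 = 7.01 ft/s; Fr₂ = V₂/√(g·y₂) = 0.326.
From the momentum equation (using Fr₂), y₁/y₂ = ½[√(1 + 8Fr₂²) − 1] = ½[√1.849 − 1] = 0.180.
y₁ = 0.180 × 14.4 = 2.59 ft.

y₁ = 2.59 ft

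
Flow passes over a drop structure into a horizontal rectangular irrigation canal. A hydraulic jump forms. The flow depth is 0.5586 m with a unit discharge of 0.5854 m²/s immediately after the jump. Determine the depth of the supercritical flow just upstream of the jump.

y₁ = 0.1713 m

V₂ = q/y₂ = 0.5854/0.5586 = 1.048 m/s; Fr₂ = V₂/√(g·y₂) = 0.4477.
Since the conjugate-depth ratio holds either way, y₁/y₂ = ½[√(1 + 8Fr₂²) − 1] = ½[√2.6033 − 1] = 0.3067.
y₁ = 0.3067 × 0.5586 = 0.1713 m.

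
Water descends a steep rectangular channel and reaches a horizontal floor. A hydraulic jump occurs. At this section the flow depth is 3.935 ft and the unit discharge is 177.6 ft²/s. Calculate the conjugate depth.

y₂ = 20.43 ft

V₁ = q/y₁ = 177.6/3.935 = 45.13 ft/s. Fr₁ = V₁/√(g·y₁) = 45.13/√(32.2×3.935) = 4.010.
From the momentum equation for a rectangular channel, y₂/y₁ = ½[√(1 + 8Fr₁²) − 1] = ½[√129.61 − 1] = 5.192.
y₂ = 5.192 × 3.935 = 20.43 ft.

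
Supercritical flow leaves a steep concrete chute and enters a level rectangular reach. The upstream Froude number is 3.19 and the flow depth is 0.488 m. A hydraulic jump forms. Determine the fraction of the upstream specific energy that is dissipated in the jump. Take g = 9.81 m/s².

Fr₁ = 3.19 (given).
Conjugate-depth relation: y₂/y₁ = ½[√(1 + 8Fr₁²) − 1] = ½[√82.41 − 1] = 4.04.
y₂ = 4.04 × 0.488 = 1.97 m.
E₁ = y₁(1 + Fr₁²/2) = 0.488×(1 + 3.19²/2) = 2.97 m. ΔE = (y₂ − y₁)³/(4y₁y₂) = 0.848 m. ΔE/E₁ = 0.848/2.97 = 0.285.

ΔE/E₁ = 0.285 (28.5%)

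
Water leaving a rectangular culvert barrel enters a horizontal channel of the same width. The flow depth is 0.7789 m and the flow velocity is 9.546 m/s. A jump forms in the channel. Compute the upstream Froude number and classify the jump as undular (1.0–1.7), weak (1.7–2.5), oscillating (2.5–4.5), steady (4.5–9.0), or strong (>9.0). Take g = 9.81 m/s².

Fr₁ = V₁/√(g·y₁) = 9.546/√(9.81×0.7789) = 3.453.
Fr₁ = 3.453 lies in the oscillating range.

Fr₁ = 3.453; oscillating jump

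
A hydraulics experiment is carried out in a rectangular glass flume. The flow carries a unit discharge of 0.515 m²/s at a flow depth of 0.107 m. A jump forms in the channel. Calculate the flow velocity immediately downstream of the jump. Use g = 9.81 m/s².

V₂ = 0.781 m/s

V₁ = q/y₁ = 0.515/0.107 = 4.81 m/s. Fr₁ = V₁/√(g·y₁) = 4.81/√(9.81×0.107) = 4.70.
By Bélanger, y₂/y₁ = ½[√(1 + 8Fr₁²) − 1] = ½[√177.6 − 1] = 6.16.
y₂ = 6.16 × 0.107 = 0.659 m.
V₂ = q/y₂ = 0.515/0.659 = 0.781 m/s.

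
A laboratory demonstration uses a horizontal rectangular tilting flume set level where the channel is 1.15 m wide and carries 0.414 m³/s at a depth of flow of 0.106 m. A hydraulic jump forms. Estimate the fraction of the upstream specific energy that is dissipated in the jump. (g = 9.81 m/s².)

ΔE/E₁ = 0.306 (30.6%)

q = Q/b = 0.414/1.15 = 0.360 m²/s; V₁ = q/y₁ = 3.40 m/s. Fr₁ = V₁/√(g·y₁) = 3.33.
Conjugate-depth relation: y₂/y₁ = ½[√(1 + 8Fr₁²) − 1] = ½[√89.74 − 1] = 4.24.
y₂ = 4.24 × 0.106 = 0.449 m.
E₁ = y₁ + V₁²/2g = 0.694 m. ΔE = (y₂ − y₁)³/(4y₁y₂) = 0.212 m. ΔE/E₁ = 0.212/0.694 = 0.306.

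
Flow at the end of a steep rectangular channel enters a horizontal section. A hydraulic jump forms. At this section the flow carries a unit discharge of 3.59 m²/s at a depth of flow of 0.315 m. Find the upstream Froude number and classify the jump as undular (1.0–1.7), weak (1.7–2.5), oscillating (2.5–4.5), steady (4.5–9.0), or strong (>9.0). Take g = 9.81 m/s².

V₁ = q/y₁ = 3.59/0.315 = 11.4 m/s. Fr₁ = V₁/√(g·y₁) = 11.4/√(9.81×0.315) = 6.48.
Fr₁ = 6.48 lies in the steady range.

Fr₁ = 6.48; steady jump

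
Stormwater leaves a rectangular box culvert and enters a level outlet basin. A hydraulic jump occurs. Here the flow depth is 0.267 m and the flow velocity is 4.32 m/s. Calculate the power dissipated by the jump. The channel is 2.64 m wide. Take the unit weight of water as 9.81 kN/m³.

Fr₁ = V₁/√(g·y₁) = 4.32/√(9.81×0.267) = 2.67.
Conjugate-depth relation: y₂/y₁ = ½[√(1 + 8Fr₁²) − 1] = ½[√58.00 − 1] = 3.31.
y₂ = 3.31 × 0.267 = 0.883 m.
q = V₁·y₁ = 4.32 × 0.267 = 1.15 m²/s. V₂ = q/y₂ = 1.15/0.883 = 1.31 m/s. E₁ = y₁ + V₁²/2g = 1.22 m; E₂ = y₂ + V₂²/2g = 0.970 m. ΔE = E₁ − E₂ = 0.248 m.
Q = q·b = 1.15 × 2.64 = 3.05 m³/s. P = γ·Q·ΔE = 9.81 × 3.05 × 0.248 = 7.41 kW.

P = 7.41 kW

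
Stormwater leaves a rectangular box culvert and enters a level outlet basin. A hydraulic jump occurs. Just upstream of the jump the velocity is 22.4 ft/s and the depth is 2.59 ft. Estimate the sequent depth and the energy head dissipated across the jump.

y₂ = 7.78 ft; ΔE = 1.74 ft

Fr₁ = V₁/√(g·y₁) = 22.4/√(32.2×2.59) = 2.45.
From the momentum equation for a rectangular channel, y₂/y₁ = ½[√(1 + 8Fr₁²) − 1] = ½[√49.13 − 1] = 3.00.
y₂ = 3.00 × 2.59 = 7.78 ft.
Head loss: ΔE = (y₂ − y₁)³/(4y₁y₂) = (7.78 − 2.59)³/(4×2.59×7.78) = 140/80.6 = 1.74 ft.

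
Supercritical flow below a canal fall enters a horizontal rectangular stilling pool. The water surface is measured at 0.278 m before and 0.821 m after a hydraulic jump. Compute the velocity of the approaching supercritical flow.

For a rectangular channel the momentum equation gives q² = ½·g·y₁·y₂·(y₁ + y₂) = ½×9.81×0.278×0.821×1.10 = 1.23.
q = √1.23 = 1.11 m²/s.
V₁ = q/y₁ = 1.11/0.278 = 3.99 m/s.

V₁ = 3.99 m/s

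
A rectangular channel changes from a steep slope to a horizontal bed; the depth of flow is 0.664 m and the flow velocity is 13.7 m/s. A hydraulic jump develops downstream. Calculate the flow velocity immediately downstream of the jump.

V₂ = 1.93 m/s

Fr₁ = V₁/√(g·y₁) = 13.7/√(9.81×0.664) = 5.37.
Bélanger equation: y₂/y₁ = ½[√(1 + 8Fr₁²) − 1] = ½[√231.5 − 1] = 7.11.
y₂ = 7.11 × 0.664 = 4.72 m.
q = V₁·y₁ = 13.7 × 0.664 = 9.10 m²/s.
V₂ = q/y₂ = 9.10/4.72 = 1.93 m/s.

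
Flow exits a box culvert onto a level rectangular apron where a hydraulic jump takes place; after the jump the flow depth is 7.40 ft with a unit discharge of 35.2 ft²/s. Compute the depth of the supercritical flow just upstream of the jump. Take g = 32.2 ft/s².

y₁ = 1.21 ft

V₂ = q/y₂ = 35.2/7.40 = 4.76 ft/s; Fr₂ = V₂/√(g·y₂) = 0.308.
Applying the sequent-depth relation in reverse, y₁/y₂ = ½[√(1 + 8Fr₂²) − 1] = ½[√1.760 − 1] = 0.163.
y₁ = 0.163 × 7.40 = 1.21 ft.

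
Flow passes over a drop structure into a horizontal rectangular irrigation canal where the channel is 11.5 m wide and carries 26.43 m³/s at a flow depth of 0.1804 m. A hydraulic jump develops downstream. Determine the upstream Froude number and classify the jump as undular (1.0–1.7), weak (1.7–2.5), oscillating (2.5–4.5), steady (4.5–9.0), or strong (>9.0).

q = Q/b = 26.43/11.5 = 2.298 m²/s; V₁ = q/y₁ = 12.74 m/s. Fr₁ = V₁/√(g·y₁) = 9.577.
Fr₁ = 9.577 lies in the strong range.

Fr₁ = 9.577; strong jump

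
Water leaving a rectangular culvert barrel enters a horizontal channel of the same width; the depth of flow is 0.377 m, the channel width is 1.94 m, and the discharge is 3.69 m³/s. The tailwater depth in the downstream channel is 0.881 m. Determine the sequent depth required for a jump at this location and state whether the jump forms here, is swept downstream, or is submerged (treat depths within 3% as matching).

q = Q/b = 3.69/1.94 = 1.90 m²/s; V₁ = q/y₁ = 5.05 m/s. Fr₁ = V₁/√(g·y₁) = 2.62.
Conjugate-depth relation: y₂/y₁ = ½[√(1 + 8Fr₁²) − 1] = ½[√56.06 − 1] = 3.24.
y₂ = 3.24 × 0.377 = 1.22 m.
Tailwater y_tw = 0.881 m: y_tw < y₂, so the jump is swept downstream.

y₂ = 1.22 m; the jump is swept downstream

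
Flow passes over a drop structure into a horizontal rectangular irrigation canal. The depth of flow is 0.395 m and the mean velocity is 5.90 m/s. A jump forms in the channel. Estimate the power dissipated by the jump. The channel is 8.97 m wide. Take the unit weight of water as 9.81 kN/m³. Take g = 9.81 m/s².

Fr₁ = V₁/√(g·y₁) = 5.90/√(9.81×0.395) = 3.00.
Bélanger equation: y₂/y₁ = ½[√(1 + 8Fr₁²) − 1] = ½[√72.87 − 1] = 3.77.
y₂ = 3.77 × 0.395 = 1.49 m.
q = V₁·y₁ = 5.90 × 0.395 = 2.33 m²/s. V₂ = q/y₂ = 2.33/1.49 = 1.57 m/s. E₁ = y₁ + V₁²/2g = 2.17 m; E₂ = y₂ + V₂²/2g = 1.61 m. ΔE = E₁ − E₂ = 0.556 m.
Q = q·b = 2.33 × 8.97 = 20.9 m³/s. P = γ·Q·ΔE = 9.81 × 20.9 × 0.556 = 114 kW.

P = 114 kW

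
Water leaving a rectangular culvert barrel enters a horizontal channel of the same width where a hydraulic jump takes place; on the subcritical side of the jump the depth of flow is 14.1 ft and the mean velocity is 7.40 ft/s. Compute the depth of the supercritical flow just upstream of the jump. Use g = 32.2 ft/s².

Fr₂ = V₂/√(g·y₂) = 7.40/√(32.2×14.1) = 0.347.
The Bélanger relation is symmetric: y₁/y₂ = ½[√(1 + 8Fr₂²) − 1] = ½[√1.965 − 1] = 0.201.
y₁ = 0.201 × 14.1 = 2.83 ft.

y₁ = 2.83 ft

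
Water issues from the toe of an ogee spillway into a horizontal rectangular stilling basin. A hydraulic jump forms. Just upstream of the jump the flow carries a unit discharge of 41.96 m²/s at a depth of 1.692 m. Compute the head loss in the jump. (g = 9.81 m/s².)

V₁ = q/y₁ = 41.96/1.692 = 24.80 m/s. Fr₁ = V₁/√(g·y₁) = 24.80/√(9.81×1.692) = 6.087.
Bélanger equation: y₂/y₁ = ½[√(1 + 8Fr₁²) − 1] = ½[√297.41 − 1] = 8.123.
y₂ = 8.123 × 1.692 = 13.74 m.
Head loss: ΔE = (y₂ − y₁)³/(4y₁y₂) = (13.74 − 1.692)³/(4×1.692×13.74) = 1750/93.02 = 18.82 m.

ΔE = 18.82 m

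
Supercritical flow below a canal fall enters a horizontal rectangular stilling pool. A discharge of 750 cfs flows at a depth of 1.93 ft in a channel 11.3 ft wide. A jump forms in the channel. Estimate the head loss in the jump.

q = Q/b = 750/11.3 = 66.4 ft²/s; V₁ = q/y₁ = 34.4 ft/s. Fr₁ = V₁/√(g·y₁) = 4.36.
Bélanger equation: y₂/y₁ = ½[√(1 + 8Fr₁²) − 1] = ½[√153.2 − 1] = 5.69.
y₂ = 5.69 × 1.93 = 11.0 ft.
V₂ = q/y₂ = 66.4/11.0 = 6.04 ft/s. E₁ = y₁ + V₁²/2g = 20.3 ft; E₂ = y₂ + V₂²/2g = 11.5 ft. ΔE = E₁ − E₂ = 8.75 ft.

ΔE = 8.75 ft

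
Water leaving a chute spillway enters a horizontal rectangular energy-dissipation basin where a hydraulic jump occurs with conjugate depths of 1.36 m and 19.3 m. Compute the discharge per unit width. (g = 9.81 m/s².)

q = 51.6 m²/s

For a rectangular channel the momentum equation gives q² = ½·g·y₁·y₂·(y₁ + y₂) = ½×9.81×1.36×19.3×20.7 = 2660.
q = √2660 = 51.6 m²/s.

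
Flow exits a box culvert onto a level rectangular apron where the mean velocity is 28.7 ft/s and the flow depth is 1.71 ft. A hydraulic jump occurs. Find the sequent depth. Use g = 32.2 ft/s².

Fr₁ = V₁/√(g·y₁) = 28.7/√(32.2×1.71) = 3.87.
From the momentum equation for a rectangular channel, y₂/y₁ = ½[√(1 + 8Fr₁²) − 1] = ½[√120.7 − 1] = 4.99.
y₂ = 4.99 × 1.71 = 8.54 ft.

y₂ = 8.54 ft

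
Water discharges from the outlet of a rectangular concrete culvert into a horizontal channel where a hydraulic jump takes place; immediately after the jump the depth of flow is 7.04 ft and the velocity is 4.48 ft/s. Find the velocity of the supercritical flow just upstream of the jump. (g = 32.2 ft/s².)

V₁ = 29.2 ft/s

Fr₂ = V₂/√(g·y₂) = 4.48/√(32.2×7.04) = 0.298.
The Bélanger relation is symmetric: y₁/y₂ = ½[√(1 + 8Fr₂²) − 1] = ½[√1.708 − 1] = 0.154.
y₁ = 0.154 × 7.04 = 1.08 ft.
V₁ = q/y₁ = 31.5/1.08 = 29.2 ft/s.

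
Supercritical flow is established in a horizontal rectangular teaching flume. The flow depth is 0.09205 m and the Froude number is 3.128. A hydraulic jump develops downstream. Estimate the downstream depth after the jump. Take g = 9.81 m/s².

Fr₁ = 3.128 (given).
Sequent-depth ratio: y₂/y₁ = ½[√(1 + 8Fr₁²) − 1] = ½[√79.275 − 1] = 3.952.
y₂ = 3.952 × 0.09205 = 0.3638 m.

y₂ = 0.3638 m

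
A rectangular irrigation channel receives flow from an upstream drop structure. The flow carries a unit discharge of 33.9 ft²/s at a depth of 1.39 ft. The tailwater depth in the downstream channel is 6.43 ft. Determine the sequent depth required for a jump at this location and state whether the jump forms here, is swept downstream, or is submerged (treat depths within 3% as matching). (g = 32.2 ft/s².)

V₁ = q/y₁ = 33.9/1.39 = 24.4 ft/s. Fr₁ = V₁/√(g·y₁) = 24.4/√(32.2×1.39) = 3.65.
Sequent-depth ratio: y₂/y₁ = ½[√(1 + 8Fr₁²) − 1] = ½[√107.3 − 1] = 4.68.
y₂ = 4.68 × 1.39 = 6.50 ft.
Tailwater y_tw = 6.43 ft: y_tw ≈ y₂, so the jump forms here.

y₂ = 6.50 ft; the jump forms here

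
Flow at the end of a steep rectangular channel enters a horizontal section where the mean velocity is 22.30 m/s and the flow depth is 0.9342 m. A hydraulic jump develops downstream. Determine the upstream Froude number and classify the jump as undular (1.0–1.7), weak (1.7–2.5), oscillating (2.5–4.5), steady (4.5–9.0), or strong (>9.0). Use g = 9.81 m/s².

Fr₁ = 7.366; steady jump

Fr₁ = V₁/√(g·y₁) = 22.30/√(9.81×0.9342) = 7.366.
Fr₁ = 7.366 lies in the steady range.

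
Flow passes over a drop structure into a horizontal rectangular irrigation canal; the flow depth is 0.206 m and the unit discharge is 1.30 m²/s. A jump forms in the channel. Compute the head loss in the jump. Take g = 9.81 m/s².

V₁ = q/y₁ = 1.30/0.206 = 6.31 m/s. Fr₁ = V₁/√(g·y₁) = 6.31/√(9.81×0.206) = 4.44.
Conjugate-depth relation: y₂/y₁ = ½[√(1 + 8Fr₁²) − 1] = ½[√158.7 − 1] = 5.80.
y₂ = 5.80 × 0.206 = 1.19 m.
V₂ = q/y₂ = 1.30/1.19 = 1.09 m/s. E₁ = y₁ + V₁²/2g = 2.24 m; E₂ = y₂ + V₂²/2g = 1.25 m. ΔE = E₁ − E₂ = 0.981 m.

ΔE = 0.981 m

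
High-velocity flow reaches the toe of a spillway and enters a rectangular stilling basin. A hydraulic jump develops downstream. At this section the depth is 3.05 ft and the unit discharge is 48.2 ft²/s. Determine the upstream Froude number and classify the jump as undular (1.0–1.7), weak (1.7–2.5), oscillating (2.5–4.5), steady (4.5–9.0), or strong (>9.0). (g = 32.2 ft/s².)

Fr₁ = 1.59; undular jump

V₁ = q/y₁ = 48.2/3.05 = 15.8 ft/s. Fr₁ = V₁/√(g·y₁) = 15.8/√(32.2×3.05) = 1.59.
Fr₁ = 1.59 lies in the undular range.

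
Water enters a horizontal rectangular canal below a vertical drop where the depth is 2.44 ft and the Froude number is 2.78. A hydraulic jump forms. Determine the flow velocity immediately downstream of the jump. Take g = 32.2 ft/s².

V₂ = 7.12 ft/s

Fr₁ = 2.78 (given).
By Bélanger, y₂/y₁ = ½[√(1 + 8Fr₁²) − 1] = ½[√62.83 − 1] = 3.46.
y₂ = 3.46 × 2.44 = 8.45 ft.
V₁ = Fr₁·√(g·y₁) = 2.78×√(32.2×2.44) = 24.6 ft/s; q = V₁·y₁ = 60.1 ft²/s.
V₂ = q/y₂ = 60.1/8.45 = 7.12 ft/s.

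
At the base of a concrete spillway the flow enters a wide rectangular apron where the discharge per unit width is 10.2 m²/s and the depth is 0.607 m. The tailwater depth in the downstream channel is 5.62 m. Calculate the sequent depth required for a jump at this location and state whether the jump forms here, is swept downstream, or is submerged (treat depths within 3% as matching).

y₂ = 5.62 m; the jump forms here

V₁ = q/y₁ = 10.2/0.607 = 16.8 m/s. Fr₁ = V₁/√(g·y₁) = 16.8/√(9.81×0.607) = 6.89.
Bélanger equation: y₂/y₁ = ½[√(1 + 8Fr₁²) − 1] = ½[√380.4 − 1] = 9.25.
y₂ = 9.25 × 0.607 = 5.62 m.
Tailwater y_tw = 5.62 m: y_tw ≈ y₂, so the jump forms here.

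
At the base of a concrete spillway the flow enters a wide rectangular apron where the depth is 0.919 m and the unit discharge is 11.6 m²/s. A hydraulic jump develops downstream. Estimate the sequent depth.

V₁ = q/y₁ = 11.6/0.919 = 12.6 m/s. Fr₁ = V₁/√(g·y₁) = 12.6/√(9.81×0.919) = 4.20.
From the momentum equation for a rectangular channel, y₂/y₁ = ½[√(1 + 8Fr₁²) − 1] = ½[√142.4 − 1] = 5.47.
y₂ = 5.47 × 0.919 = 5.02 m.

y₂ = 5.02 m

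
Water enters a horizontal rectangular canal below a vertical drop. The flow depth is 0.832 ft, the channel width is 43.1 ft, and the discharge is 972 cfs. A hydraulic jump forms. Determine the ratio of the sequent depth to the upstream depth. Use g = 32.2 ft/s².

q = Q/b = 972/43.1 = 22.6 ft²/s; V₁ = q/y₁ = 27.1 ft/s. Fr₁ = V₁/√(g·y₁) = 5.24.
By Bélanger, y₂/y₁ = ½[√(1 + 8Fr₁²) − 1] = ½[√220.4 − 1] = 6.92.

y₂/y₁ = 6.92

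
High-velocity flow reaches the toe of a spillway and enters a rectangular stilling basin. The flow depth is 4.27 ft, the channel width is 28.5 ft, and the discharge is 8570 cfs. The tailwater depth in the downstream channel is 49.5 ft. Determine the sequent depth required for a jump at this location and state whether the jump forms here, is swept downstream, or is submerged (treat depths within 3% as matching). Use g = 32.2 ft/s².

q = Q/b = 8570/28.5 = 301 ft²/s; V₁ = q/y₁ = 70.4 ft/s. Fr₁ = V₁/√(g·y₁) = 6.01.
Conjugate-depth relation: y₂/y₁ = ½[√(1 + 8Fr₁²) − 1] = ½[√289.6 − 1] = 8.01.
y₂ = 8.01 × 4.27 = 34.2 ft.
Tailwater y_tw = 49.5 ft: y_tw > y₂, so the jump is submerged.

y₂ = 34.2 ft; the jump is submerged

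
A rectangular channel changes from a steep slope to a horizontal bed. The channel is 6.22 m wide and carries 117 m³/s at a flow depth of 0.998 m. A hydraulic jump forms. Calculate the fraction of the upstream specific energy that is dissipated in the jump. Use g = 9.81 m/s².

q = Q/b = 117/6.22 = 18.8 m²/s; V₁ = q/y₁ = 18.8 m/s. Fr₁ = V₁/√(g·y₁) = 6.02.
By Bélanger, y₂/y₁ = ½[√(1 + 8Fr₁²) − 1] = ½[√291.3 − 1] = 8.03.
y₂ = 8.03 × 0.998 = 8.02 m.
E₁ = y₁ + V₁²/2g = 19.1 m. ΔE = (y₂ − y₁)³/(4y₁y₂) = 10.8 m. ΔE/E₁ = 10.8/19.1 = 0.566.

ΔE/E₁ = 0.566 (56.6%)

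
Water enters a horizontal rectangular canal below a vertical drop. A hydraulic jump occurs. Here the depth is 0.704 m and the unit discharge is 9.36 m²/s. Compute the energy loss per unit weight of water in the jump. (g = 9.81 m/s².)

V₁ = q/y₁ = 9.36/0.704 = 13.3 m/s. Fr₁ = V₁/√(g·y₁) = 13.3/√(9.81×0.704) = 5.06.
Bélanger equation: y₂/y₁ = ½[√(1 + 8Fr₁²) − 1] = ½[√205.8 − 1] = 6.67.
y₂ = 6.67 × 0.704 = 4.70 m.
V₂ = q/y₂ = 9.36/4.70 = 1.99 m/s. E₁ = y₁ + V₁²/2g = 9.71 m; E₂ = y₂ + V₂²/2g = 4.90 m. ΔE = E₁ − E₂ = 4.81 m.

ΔE = 4.81 m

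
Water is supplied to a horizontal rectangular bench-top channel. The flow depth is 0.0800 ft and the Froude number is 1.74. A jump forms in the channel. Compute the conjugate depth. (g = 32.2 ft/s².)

Fr₁ = 1.74 (given).
By Bélanger, y₂/y₁ = ½[√(1 + 8Fr₁²) − 1] = ½[√25.22 − 1] = 2.01.
y₂ = 2.01 × 0.0800 = 0.161 ft.

y₂ = 0.161 ft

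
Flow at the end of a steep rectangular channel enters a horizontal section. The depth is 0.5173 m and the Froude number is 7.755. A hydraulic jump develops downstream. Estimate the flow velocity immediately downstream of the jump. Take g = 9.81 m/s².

Fr₁ = 7.755 (given).
Sequent-depth ratio: y₂/y₁ = ½[√(1 + 8Fr₁²) − 1] = ½[√482.12 − 1] = 10.48.
y₂ = 10.48 × 0.5173 = 5.421 m.
V₁ = Fr₁·√(g·y₁) = 7.755×√(9.81×0.5173) = 17.47 m/s; q = V₁·y₁ = 9.037 m²/s.
V₂ = q/y₂ = 9.037/5.421 = 1.667 m/s.

V₂ = 1.667 m/s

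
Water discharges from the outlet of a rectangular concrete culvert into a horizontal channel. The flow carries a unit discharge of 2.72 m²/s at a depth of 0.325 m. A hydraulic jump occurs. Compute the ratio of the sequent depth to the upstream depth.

y₂/y₁ = 6.15

V₁ = q/y₁ = 2.72/0.325 = 8.37 m/s. Fr₁ = V₁/√(g·y₁) = 8.37/√(9.81×0.325) = 4.69.
Conjugate-depth relation: y₂/y₁ = ½[√(1 + 8Fr₁²) − 1] = ½[√176.8 − 1] = 6.15.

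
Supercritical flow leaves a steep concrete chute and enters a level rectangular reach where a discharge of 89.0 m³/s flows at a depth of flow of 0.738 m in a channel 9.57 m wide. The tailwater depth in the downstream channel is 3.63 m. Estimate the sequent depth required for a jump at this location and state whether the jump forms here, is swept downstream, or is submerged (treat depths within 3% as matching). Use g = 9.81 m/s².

q = Q/b = 89.0/9.57 = 9.30 m²/s; V₁ = q/y₁ = 12.6 m/s. Fr₁ = V₁/√(g·y₁) = 4.68.
Bélanger equation: y₂/y₁ = ½[√(1 + 8Fr₁²) − 1] = ½[√176.5 − 1] = 6.14.
y₂ = 6.14 × 0.738 = 4.53 m.
Tailwater y_tw = 3.63 m: y_tw < y₂, so the jump is swept downstream.

y₂ = 4.53 m; the jump is swept downstream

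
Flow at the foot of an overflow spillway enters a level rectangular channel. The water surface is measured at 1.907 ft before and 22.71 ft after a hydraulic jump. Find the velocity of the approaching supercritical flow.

V₁ = 68.70 ft/s

For a rectangular channel the momentum equation gives q² = ½·g·y₁·y₂·(y₁ + y₂) = ½×32.2×1.907×22.71×24.62 = 17164.
q = √17164 = 131.0 ft²/s.
V₁ = q/y₁ = 131.0/1.907 = 68.70 ft/s.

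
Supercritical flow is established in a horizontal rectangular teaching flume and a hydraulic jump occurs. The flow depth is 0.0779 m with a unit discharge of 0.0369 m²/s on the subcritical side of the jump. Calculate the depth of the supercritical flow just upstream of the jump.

V₂ = q/y₂ = 0.0369/0.0779 = 0.474 m/s; Fr₂ = V₂/√(g·y₂) = 0.542.
The Bélanger relation is symmetric: y₁/y₂ = ½[√(1 + 8Fr₂²) − 1] = ½[√3.349 − 1] = 0.415.
y₁ = 0.415 × 0.0779 = 0.0323 m.

y₁ = 0.0323 m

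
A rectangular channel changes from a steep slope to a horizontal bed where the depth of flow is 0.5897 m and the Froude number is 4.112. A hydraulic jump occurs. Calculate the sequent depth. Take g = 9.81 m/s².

y₂ = 3.147 m

Fr₁ = 4.112 (given).
Conjugate-depth relation: y₂/y₁ = ½[√(1 + 8Fr₁²) − 1] = ½[√136.27 − 1] = 5.337.
y₂ = 5.337 × 0.5897 = 3.147 m.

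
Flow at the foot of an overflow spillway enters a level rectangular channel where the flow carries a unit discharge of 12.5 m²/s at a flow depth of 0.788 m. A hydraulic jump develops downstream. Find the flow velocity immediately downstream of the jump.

V₁ = q/y₁ = 12.5/0.788 = 15.9 m/s. Fr₁ = V₁/√(g·y₁) = 15.9/√(9.81×0.788) = 5.71.
Bélanger equation: y₂/y₁ = ½[√(1 + 8Fr₁²) − 1] = ½[√261.4 − 1] = 7.58.
y₂ = 7.58 × 0.788 = 5.98 m.
V₂ = q/y₂ = 12.5/5.98 = 2.09 m/s.

V₂ = 2.09 m/s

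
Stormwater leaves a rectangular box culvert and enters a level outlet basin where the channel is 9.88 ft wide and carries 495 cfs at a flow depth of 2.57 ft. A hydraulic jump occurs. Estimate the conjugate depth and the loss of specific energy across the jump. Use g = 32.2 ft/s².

q = Q/b = 495/9.88 = 50.1 ft²/s; V₁ = q/y₁ = 19.5 ft/s. Fr₁ = V₁/√(g·y₁) = 2.14.
By Bélanger, y₂/y₁ = ½[√(1 + 8Fr₁²) − 1] = ½[√37.74 − 1] = 2.57.
y₂ = 2.57 × 2.57 = 6.61 ft.
V₂ = q/y₂ = 50.1/6.61 = 7.58 ft/s. E₁ = y₁ + V₁²/2g = 8.47 ft; E₂ = y₂ + V₂²/2g = 7.50 ft. ΔE = E₁ − E₂ = 0.970 ft.

y₂ = 6.61 ft; ΔE = 0.970 ft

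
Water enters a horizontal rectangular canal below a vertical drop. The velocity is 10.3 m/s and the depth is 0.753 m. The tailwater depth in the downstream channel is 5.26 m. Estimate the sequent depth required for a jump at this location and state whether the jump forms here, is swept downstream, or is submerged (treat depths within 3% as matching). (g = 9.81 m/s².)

Fr₁ = V₁/√(g·y₁) = 10.3/√(9.81×0.753) = 3.79.
By Bélanger, y₂/y₁ = ½[√(1 + 8Fr₁²) − 1] = ½[√115.9 − 1] = 4.88.
y₂ = 4.88 × 0.753 = 3.68 m.
Tailwater y_tw = 5.26 m: y_tw > y₂, so the jump is submerged.

y₂ = 3.68 m; the jump is submerged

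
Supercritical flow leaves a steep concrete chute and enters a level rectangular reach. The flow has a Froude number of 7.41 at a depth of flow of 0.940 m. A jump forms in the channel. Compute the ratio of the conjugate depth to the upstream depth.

y₂/y₁ = 9.99

Fr₁ = 7.41 (given).
From the momentum equation for a rectangular channel, y₂/y₁ = ½[√(1 + 8Fr₁²) − 1] = ½[√440.3 − 1] = 9.99.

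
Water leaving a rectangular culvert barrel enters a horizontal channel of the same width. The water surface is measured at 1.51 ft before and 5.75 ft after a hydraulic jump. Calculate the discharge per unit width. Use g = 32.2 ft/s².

For a rectangular channel the momentum equation gives q² = ½·g·y₁·y₂·(y₁ + y₂) = ½×32.2×1.51×5.75×7.26 = 1015.
q = √1015 = 31.9 ft²/s.

q = 31.9 ft²/s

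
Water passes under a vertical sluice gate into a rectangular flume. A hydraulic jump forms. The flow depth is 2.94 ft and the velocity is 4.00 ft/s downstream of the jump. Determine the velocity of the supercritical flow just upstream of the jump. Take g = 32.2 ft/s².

V₁ = 15.0 ft/s

Fr₂ = V₂/√(g·y₂) = 4.00/√(32.2×2.94) = 0.411.
The Bélanger relation is symmetric: y₁/y₂ = ½[√(1 + 8Fr₂²) − 1] = ½[√2.352 − 1] = 0.267.
y₁ = 0.267 × 2.94 = 0.784 ft.
V₁ = q/y₁ = 11.8/0.784 = 15.0 ft/s.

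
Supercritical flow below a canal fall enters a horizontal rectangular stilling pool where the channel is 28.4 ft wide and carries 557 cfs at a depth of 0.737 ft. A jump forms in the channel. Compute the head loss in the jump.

ΔE = 6.19 ft

q = Q/b = 557/28.4 = 19.6 ft²/s; V₁ = q/y₁ = 26.6 ft/s. Fr₁ = V₁/√(g·y₁) = 5.46.
Sequent-depth ratio: y₂/y₁ = ½[√(1 + 8Fr₁²) − 1] = ½[√239.7 − 1] = 7.24.
y₂ = 7.24 × 0.737 = 5.34 ft.
V₂ = q/y₂ = 19.6/5.34 = 3.67 ft/s. E₁ = y₁ + V₁²/2g = 11.7 ft; E₂ = y₂ + V₂²/2g = 5.55 ft. ΔE = E₁ − E₂ = 6.19 ft.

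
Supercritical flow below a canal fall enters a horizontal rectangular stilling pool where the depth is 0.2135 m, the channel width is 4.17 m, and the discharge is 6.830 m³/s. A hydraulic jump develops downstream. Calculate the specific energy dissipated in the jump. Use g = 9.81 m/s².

q = Q/b = 6.830/4.17 = 1.638 m²/s; V₁ = q/y₁ = 7.672 m/s. Fr₁ = V₁/√(g·y₁) = 5.301.
Sequent-depth ratio: y₂/y₁ = ½[√(1 + 8Fr₁²) − 1] = ½[√225.80 − 1] = 7.013.
y₂ = 7.013 × 0.2135 = 1.497 m.
V₂ = q/y₂ = 1.638/1.497 = 1.094 m/s. E₁ = y₁ + V₁²/2g = 3.213 m; E₂ = y₂ + V₂²/2g = 1.558 m. ΔE = E₁ − E₂ = 1.655 m.

ΔE = 1.655 m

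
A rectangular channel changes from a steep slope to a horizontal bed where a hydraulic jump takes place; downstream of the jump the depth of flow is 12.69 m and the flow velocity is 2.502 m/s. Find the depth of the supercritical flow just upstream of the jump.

Fr₂ = V₂/√(g·y₂) = 2.502/√(9.81×12.69) = 0.2242.
Since the conjugate-depth ratio holds either way, y₁/y₂ = ½[√(1 + 8Fr₂²) − 1] = ½[√1.4023 − 1] = 0.09209.
y₁ = 0.09209 × 12.69 = 1.169 m.

y₁ = 1.169 m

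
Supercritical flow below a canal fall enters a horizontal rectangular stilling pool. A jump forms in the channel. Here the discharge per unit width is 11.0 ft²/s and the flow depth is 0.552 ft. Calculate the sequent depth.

V₁ = q/y₁ = 11.0/0.552 = 19.9 ft/s. Fr₁ = V₁/√(g·y₁) = 19.9/√(32.2×0.552) = 4.73.
By Bélanger, y₂/y₁ = ½[√(1 + 8Fr₁²) − 1] = ½[√179.7 − 1] = 6.20.
y₂ = 6.20 × 0.552 = 3.42 ft.

y₂ = 3.42 ft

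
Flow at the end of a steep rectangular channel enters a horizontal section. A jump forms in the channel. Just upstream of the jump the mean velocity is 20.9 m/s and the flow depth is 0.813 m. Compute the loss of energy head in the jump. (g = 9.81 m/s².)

ΔE = 14.7 m

Fr₁ = V₁/√(g·y₁) = 20.9/√(9.81×0.813) = 7.40.
From the momentum equation for a rectangular channel, y₂/y₁ = ½[√(1 + 8Fr₁²) − 1] = ½[√439.2 − 1] = 9.98.
y₂ = 9.98 × 0.813 = 8.11 m.
q = V₁·y₁ = 20.9 × 0.813 = 17.0 m²/s. V₂ = q/y₂ = 17.0/8.11 = 2.09 m/s. E₁ = y₁ + V₁²/2g = 23.1 m; E₂ = y₂ + V₂²/2g = 8.34 m. ΔE = E₁ − E₂ = 14.7 m.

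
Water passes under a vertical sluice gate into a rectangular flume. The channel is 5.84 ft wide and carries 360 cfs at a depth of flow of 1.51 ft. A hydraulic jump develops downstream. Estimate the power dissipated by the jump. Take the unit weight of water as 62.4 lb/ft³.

P = 621 hp

q = Q/b = 360/5.84 = 61.6 ft²/s; V₁ = q/y₁ = 40.8 ft/s. Fr₁ = V₁/√(g·y₁) = 5.85.
From the momentum equation for a rectangular channel, y₂/y₁ = ½[√(1 + 8Fr₁²) − 1] = ½[√275.2 − 1] = 7.79.
y₂ = 7.79 × 1.51 = 11.8 ft.
Head loss: ΔE = (y₂ − y₁)³/(4y₁y₂) = (11.8 − 1.51)³/(4×1.51×11.8) = 1080/71.1 = 15.2 ft.
P = γ·Q·ΔE/550 = 62.4 × 360 × 15.2 / 550 = 621 hp.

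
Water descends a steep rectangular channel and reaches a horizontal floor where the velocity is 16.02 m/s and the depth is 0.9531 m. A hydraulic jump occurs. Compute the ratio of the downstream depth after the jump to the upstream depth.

y₂/y₁ = 6.926

Fr₁ = V₁/√(g·y₁) = 16.02/√(9.81×0.9531) = 5.239.
By Bélanger, y₂/y₁ = ½[√(1 + 8Fr₁²) − 1] = ½[√220.59 − 1] = 6.926.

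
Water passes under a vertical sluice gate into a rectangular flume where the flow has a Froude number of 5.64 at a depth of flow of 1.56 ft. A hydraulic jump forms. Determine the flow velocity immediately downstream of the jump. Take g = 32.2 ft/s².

Fr₁ = 5.64 (given).
From the momentum equation for a rectangular channel, y₂/y₁ = ½[√(1 + 8Fr₁²) − 1] = ½[√255.5 − 1] = 7.49.
y₂ = 7.49 × 1.56 = 11.7 ft.
V₁ = Fr₁·√(g·y₁) = 5.64×√(32.2×1.56) = 40.0 ft/s; q = V₁·y₁ = 62.4 ft²/s.
V₂ = q/y₂ = 62.4/11.7 = 5.34 ft/s.

V₂ = 5.34 ft/s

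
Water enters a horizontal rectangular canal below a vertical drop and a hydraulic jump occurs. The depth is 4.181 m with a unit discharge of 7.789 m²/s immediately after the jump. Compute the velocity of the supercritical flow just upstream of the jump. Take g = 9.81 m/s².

V₂ = q/y₂ = 7.789/4.181 = 1.863 m/s; Fr₂ = V₂/√(g·y₂) = 0.2909.
Applying the sequent-depth relation in reverse, y₁/y₂ = ½[√(1 + 8Fr₂²) − 1] = ½[√1.6769 − 1] = 0.1475.
y₁ = 0.1475 × 4.181 = 0.6166 m.
V₁ = q/y₁ = 7.789/0.6166 = 12.63 m/s.

V₁ = 12.63 m/s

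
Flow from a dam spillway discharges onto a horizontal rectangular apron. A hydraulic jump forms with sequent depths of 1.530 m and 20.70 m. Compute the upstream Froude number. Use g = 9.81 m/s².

For a rectangular channel the momentum equation gives q² = ½·g·y₁·y₂·(y₁ + y₂) = ½×9.81×1.530×20.70×22.23 = 3453.
q = √3453 = 58.77 m²/s.
V₁ = q/y₁ = 38.41 m/s; Fr₁ = V₁/√(g·y₁) = 9.914.

Fr₁ = 9.914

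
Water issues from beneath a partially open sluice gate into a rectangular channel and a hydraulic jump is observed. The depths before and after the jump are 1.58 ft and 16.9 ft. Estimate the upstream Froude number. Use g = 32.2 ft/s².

For a rectangular channel the momentum equation gives q² = ½·g·y₁·y₂·(y₁ + y₂) = ½×32.2×1.58×16.9×18.5 = 7945.
q = √7945 = 89.1 ft²/s.
V₁ = q/y₁ = 56.4 ft/s; Fr₁ = V₁/√(g·y₁) = 7.91.

Fr₁ = 7.91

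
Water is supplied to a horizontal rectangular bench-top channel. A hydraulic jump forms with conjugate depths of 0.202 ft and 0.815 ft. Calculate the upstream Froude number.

Fr₁ = 3.19

For a rectangular channel the momentum equation gives q² = ½·g·y₁·y₂·(y₁ + y₂) = ½×32.2×0.202×0.815×1.02 = 2.70.
q = √2.70 = 1.64 ft²/s.
V₁ = q/y₁ = 8.13 ft/s; Fr₁ = V₁/√(g·y₁) = 3.19.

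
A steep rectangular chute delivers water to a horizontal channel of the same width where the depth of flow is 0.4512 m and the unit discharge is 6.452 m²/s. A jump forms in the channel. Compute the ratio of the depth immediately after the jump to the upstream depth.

V₁ = q/y₁ = 6.452/0.4512 = 14.30 m/s. Fr₁ = V₁/√(g·y₁) = 14.30/√(9.81×0.4512) = 6.797.
Bélanger equation: y₂/y₁ = ½[√(1 + 8Fr₁²) − 1] = ½[√370.57 − 1] = 9.125.

y₂/y₁ = 9.125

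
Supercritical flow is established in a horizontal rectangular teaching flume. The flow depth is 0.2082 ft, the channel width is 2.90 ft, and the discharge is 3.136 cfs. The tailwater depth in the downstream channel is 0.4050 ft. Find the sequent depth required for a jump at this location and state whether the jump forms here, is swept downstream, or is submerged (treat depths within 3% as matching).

q = Q/b = 3.136/2.90 = 1.081 ft²/s; V₁ = q/y₁ = 5.194 ft/s. Fr₁ = V₁/√(g·y₁) = 2.006.
By Bélanger, y₂/y₁ = ½[√(1 + 8Fr₁²) − 1] = ½[√33.192 − 1] = 2.381.
y₂ = 2.381 × 0.2082 = 0.4956 ft.
Tailwater y_tw = 0.4050 ft: y_tw < y₂, so the jump is swept downstream.

y₂ = 0.4956 ft; the jump is swept downstream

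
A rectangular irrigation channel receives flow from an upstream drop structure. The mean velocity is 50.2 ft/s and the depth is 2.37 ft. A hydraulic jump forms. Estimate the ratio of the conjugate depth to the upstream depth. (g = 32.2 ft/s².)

Fr₁ = V₁/√(g·y₁) = 50.2/√(32.2×2.37) = 5.75.
Conjugate-depth relation: y₂/y₁ = ½[√(1 + 8Fr₁²) − 1] = ½[√265.2 − 1] = 7.64.

y₂/y₁ = 7.64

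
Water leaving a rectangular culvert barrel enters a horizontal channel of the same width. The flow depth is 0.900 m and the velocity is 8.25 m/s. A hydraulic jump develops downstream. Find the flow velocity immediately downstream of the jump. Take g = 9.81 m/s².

V₂ = 2.39 m/s

Fr₁ = V₁/√(g·y₁) = 8.25/√(9.81×0.900) = 2.78.
Conjugate-depth relation: y₂/y₁ = ½[√(1 + 8Fr₁²) − 1] = ½[√62.67 − 1] = 3.46.
y₂ = 3.46 × 0.900 = 3.11 m.
q = V₁·y₁ = 8.25 × 0.900 = 7.42 m²/s.
V₂ = q/y₂ = 7.42/3.11 = 2.39 m/s.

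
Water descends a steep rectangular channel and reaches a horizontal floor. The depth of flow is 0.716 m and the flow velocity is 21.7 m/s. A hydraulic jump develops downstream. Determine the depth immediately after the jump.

Fr₁ = V₁/√(g·y₁) = 21.7/√(9.81×0.716) = 8.19.
Bélanger equation: y₂/y₁ = ½[√(1 + 8Fr₁²) − 1] = ½[√537.3 − 1] = 11.1.
y₂ = 11.1 × 0.716 = 7.94 m.

y₂ = 7.94 m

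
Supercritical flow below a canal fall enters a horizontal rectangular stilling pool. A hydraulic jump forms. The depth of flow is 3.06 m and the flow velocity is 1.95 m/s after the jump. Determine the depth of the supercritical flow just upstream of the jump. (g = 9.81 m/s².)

y₁ = 0.641 m

Fr₂ = V₂/√(g·y₂) = 1.95/√(9.81×3.06) = 0.356.
Applying the sequent-depth relation in reverse, y₁/y₂ = ½[√(1 + 8Fr₂²) − 1] = ½[√2.013 − 1] = 0.209.
y₁ = 0.209 × 3.06 = 0.641 m.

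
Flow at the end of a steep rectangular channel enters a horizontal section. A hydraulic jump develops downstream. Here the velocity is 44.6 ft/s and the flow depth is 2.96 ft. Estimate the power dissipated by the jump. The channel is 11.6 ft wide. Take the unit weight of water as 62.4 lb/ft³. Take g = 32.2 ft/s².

P = 2655 hp

Fr₁ = V₁/√(g·y₁) = 44.6/√(32.2×2.96) = 4.57.
From the momentum equation for a rectangular channel, y₂/y₁ = ½[√(1 + 8Fr₁²) − 1] = ½[√168.0 − 1] = 5.98.
y₂ = 5.98 × 2.96 = 17.7 ft.
q = V₁·y₁ = 44.6 × 2.96 = 132 ft²/s. V₂ = q/y₂ = 132/17.7 = 7.46 ft/s. E₁ = y₁ + V₁²/2g = 33.8 ft; E₂ = y₂ + V₂²/2g = 18.6 ft. ΔE = E₁ − E₂ = 15.3 ft.
Q = q·b = 132 × 11.6 = 1531 cfs. P = γ·Q·ΔE/550 = 62.4 × 1531 × 15.3 / 550 = 2655 hp.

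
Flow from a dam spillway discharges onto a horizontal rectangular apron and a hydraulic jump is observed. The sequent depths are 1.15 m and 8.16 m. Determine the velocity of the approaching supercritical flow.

For a rectangular channel the momentum equation gives q² = ½·g·y₁·y₂·(y₁ + y₂) = ½×9.81×1.15×8.16×9.31 = 429.
q = √429 = 20.7 m²/s.
V₁ = q/y₁ = 20.7/1.15 = 18.0 m/s.

V₁ = 18.0 m/s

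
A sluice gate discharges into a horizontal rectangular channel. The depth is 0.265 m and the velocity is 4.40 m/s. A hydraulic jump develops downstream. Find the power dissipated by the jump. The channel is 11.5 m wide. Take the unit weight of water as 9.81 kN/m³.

P = 35.1 kW

Fr₁ = V₁/√(g·y₁) = 4.40/√(9.81×0.265) = 2.73.
By Bélanger, y₂/y₁ = ½[√(1 + 8Fr₁²) − 1] = ½[√60.58 − 1] = 3.39.
y₂ = 3.39 × 0.265 = 0.899 m.
Head loss: ΔE = (y₂ − y₁)³/(4y₁y₂) = (0.899 − 0.265)³/(4×0.265×0.899) = 0.255/0.953 = 0.267 m.
q = V₁·y₁ = 4.40 × 0.265 = 1.17 m²/s. Q = q·b = 1.17 × 11.5 = 13.4 m³/s. P = γ·Q·ΔE = 9.81 × 13.4 × 0.267 = 35.1 kW.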